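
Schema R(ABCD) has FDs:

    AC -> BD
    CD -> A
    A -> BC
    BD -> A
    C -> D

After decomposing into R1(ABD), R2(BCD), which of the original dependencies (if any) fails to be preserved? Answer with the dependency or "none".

none

AC → BD: restricted closure across fragments reaches BD.
CD → A: restricted closure across fragments reaches A.
A → BC: restricted closure across fragments reaches BC.
BD → A lies within R1.
C → D lies within R2.
Every dependency is enforceable on the fragments, so the decomposition is dependency-preserving.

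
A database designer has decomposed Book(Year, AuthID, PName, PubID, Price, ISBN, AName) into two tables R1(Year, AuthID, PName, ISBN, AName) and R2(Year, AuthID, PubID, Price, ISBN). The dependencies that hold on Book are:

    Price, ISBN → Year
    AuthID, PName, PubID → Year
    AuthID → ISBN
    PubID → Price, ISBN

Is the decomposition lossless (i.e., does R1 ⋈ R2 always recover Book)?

No

Common attributes: R1 ∩ R2 = {Year, AuthID, ISBN}.
No dependency enlarges {Year, AuthID, ISBN}, so (Year, AuthID, ISBN)⁺ = {Year, AuthID, ISBN}.
The closure contains neither all of R1 = {Year, AuthID, PName, ISBN, AName} nor all of R2 = {Year, AuthID, PubID, Price, ISBN}, so the common attributes are not a superkey of either fragment. The join is lossy.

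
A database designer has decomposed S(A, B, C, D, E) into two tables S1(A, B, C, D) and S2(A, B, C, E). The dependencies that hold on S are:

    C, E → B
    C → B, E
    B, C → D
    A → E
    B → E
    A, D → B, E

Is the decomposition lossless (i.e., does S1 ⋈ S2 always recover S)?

Yes

Common attributes: S1 ∩ S2 = {A, B, C}.
Closure of {A, B, C}: C → B, E applies, adding E; B, C → D applies, adding D. So (A, B, C)⁺ = {A, B, C, D, E}.
This closure contains every attribute of S1, so S1 ∩ S2 → S1. The join is lossless.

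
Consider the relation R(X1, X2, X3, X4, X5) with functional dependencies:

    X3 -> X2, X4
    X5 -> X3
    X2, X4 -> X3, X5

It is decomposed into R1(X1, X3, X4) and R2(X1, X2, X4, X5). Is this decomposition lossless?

No

Common attributes: R1 ∩ R2 = {X1, X4}.
No dependency enlarges {X1, X4}, so (X1, X4)⁺ = {X1, X4}.
The closure contains neither all of R1 = {X1, X3, X4} nor all of R2 = {X1, X2, X4, X5}, so the common attributes are not a superkey of either fragment. The join is lossy.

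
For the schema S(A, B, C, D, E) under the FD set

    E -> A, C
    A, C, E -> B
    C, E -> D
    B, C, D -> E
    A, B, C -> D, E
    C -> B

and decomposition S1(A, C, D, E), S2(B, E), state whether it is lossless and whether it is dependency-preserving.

Lossless test: (E)⁺ = {A, B, C, D, E}, which contains all of one fragment — lossless.
Dependency preservation: the restricted closure of {C} across the fragments never reaches {B}, so C → B cannot be enforced without a join — not preserved.

lossless but not dependency-preserving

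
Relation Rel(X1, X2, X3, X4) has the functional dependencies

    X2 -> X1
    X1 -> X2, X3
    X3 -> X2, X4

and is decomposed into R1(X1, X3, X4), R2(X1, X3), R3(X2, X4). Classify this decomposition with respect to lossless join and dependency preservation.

lossy and not dependency-preserving

Lossless test (chase): Rows 1 and 2 agree on X1; apply X1→X2, X3 and equate their X2, X3 entries. Rows 1 and 2 agree on X3; apply X3→X2, X4 and equate their X2, X4 entries. No row becomes fully distinguished — the join is lossy.
Dependency preservation: the restricted closure of {X2} across the fragments never reaches {X1}, so X2 → X1 cannot be enforced without a join — not preserved.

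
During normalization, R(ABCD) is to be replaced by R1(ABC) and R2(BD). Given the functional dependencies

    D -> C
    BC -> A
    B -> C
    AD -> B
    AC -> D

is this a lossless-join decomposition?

Yes

Common attributes: R1 ∩ R2 = {B}.
Closure of {B}: B → C applies, adding C; BC → A applies, adding A; AC → D applies, adding D. So (B)⁺ = {ABCD}.
This closure contains every attribute of R1, so R1 ∩ R2 → R1. The join is lossless.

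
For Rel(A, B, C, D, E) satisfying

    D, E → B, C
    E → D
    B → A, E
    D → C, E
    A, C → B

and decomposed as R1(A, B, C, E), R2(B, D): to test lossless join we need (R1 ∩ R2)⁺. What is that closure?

A, B, C, D, E

R1 ∩ R2 = {B}.
B → A, E applies, adding A, E
E → D applies, adding D
D → C, E applies, adding C
Closure: {A, B, C, D, E}.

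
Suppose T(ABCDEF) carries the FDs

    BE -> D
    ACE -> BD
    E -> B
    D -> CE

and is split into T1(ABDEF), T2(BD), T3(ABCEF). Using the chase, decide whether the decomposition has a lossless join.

Yes

Chase test. Columns are ABCDEF; row i has aⱼ where attribute j ∈ Ti, else bᵢⱼ.
Initial tableau (one row per fragment):
  row 1: a1 a2 b13 a4 a5 a6
  row 2: b21 a2 b23 a4 b25 b26
  row 3: a1 a2 a3 b34 a5 a6
Rows 1 and 3 agree on BE; apply BE→D and equate their D entries.
Rows 1 and 2 agree on D; apply D→CE and equate their CE entries.
Rows 1 and 3 agree on D; apply D→CE and equate their CE entries.
Row 1 is now all distinguished symbols — the join is lossless.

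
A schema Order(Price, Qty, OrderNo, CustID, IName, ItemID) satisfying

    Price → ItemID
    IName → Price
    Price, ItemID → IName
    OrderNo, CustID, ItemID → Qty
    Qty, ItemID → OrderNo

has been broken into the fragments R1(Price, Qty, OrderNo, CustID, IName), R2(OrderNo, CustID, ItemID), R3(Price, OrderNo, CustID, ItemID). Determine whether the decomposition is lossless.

Yes

Chase test. Columns are Price, Qty, OrderNo, CustID, IName, ItemID; row i has aⱼ where attribute j ∈ Ri, else bᵢⱼ.
Initial tableau (one row per fragment):
  row 1: a1 a2 a3 a4 a5 b16
  row 2: b21 b22 a3 a4 b25 a6
  row 3: a1 b32 a3 a4 b35 a6
Rows 1 and 3 agree on Price; apply Price→ItemID and equate their ItemID entries.
Rows 1 and 3 agree on Price, ItemID; apply Price, ItemID→IName and equate their IName entries.
Rows 1 and 2 agree on OrderNo, CustID, ItemID; apply OrderNo, CustID, ItemID→Qty and equate their Qty entries.
Rows 1 and 3 agree on OrderNo, CustID, ItemID; apply OrderNo, CustID, ItemID→Qty and equate their Qty entries.
Row 1 is now all distinguished symbols — the join is lossless.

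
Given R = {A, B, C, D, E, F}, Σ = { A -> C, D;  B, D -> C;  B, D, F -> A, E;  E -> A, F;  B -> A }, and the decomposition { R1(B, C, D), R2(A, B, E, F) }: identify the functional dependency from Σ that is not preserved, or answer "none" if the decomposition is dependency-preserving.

Check A → C, D: no single fragment contains all of {A, C, D}, and the restricted closure of {A} across the fragments never reaches {C, D}.
B, D → C is preserved.
B, D, F → A, E is preserved.
E → A, F is preserved.
B → A is preserved.

A -> C, D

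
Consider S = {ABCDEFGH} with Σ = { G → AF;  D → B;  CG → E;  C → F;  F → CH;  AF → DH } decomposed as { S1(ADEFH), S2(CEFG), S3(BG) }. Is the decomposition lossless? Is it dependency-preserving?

Lossless test (chase): Rows 2 and 3 agree on G; apply G→AF and equate their AF entries. Rows 1 and 2 agree on F; apply F→CH and equate their CH entries. Rows 1 and 3 agree on F; apply F→CH and equate their CH entries. Rows 2 and 3 agree on AF; apply AF→DH and equate their DH entries. Rows 2 and 3 agree on D; apply D→B and equate their B entries. Rows 2 and 3 agree on CG; apply CG→E and equate their E entries. No row becomes fully distinguished — the join is lossy.
Dependency preservation: the restricted closure of {G} across the fragments never reaches {AF}, so G → AF cannot be enforced without a join — not preserved.

lossy and not dependency-preserving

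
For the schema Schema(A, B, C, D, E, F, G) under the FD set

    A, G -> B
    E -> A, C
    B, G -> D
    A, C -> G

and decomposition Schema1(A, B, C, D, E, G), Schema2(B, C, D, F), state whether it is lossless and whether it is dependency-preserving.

Lossless test: (B, C, D)⁺ = {B, C, D}, which is a superkey of neither fragment — lossy.
Dependency preservation: every FD's attributes lie within a single fragment, so each can be enforced locally — preserved.

lossy but dependency-preserving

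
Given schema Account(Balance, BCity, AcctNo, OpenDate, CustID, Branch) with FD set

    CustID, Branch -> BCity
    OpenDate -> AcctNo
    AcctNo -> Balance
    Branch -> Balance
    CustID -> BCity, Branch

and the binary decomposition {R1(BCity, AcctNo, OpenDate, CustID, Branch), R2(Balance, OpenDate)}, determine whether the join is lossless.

Common attributes: R1 ∩ R2 = {OpenDate}.
Closure of {OpenDate}: OpenDate → AcctNo applies, adding AcctNo; AcctNo → Balance applies, adding Balance. So (OpenDate)⁺ = {Balance, AcctNo, OpenDate}.
This closure contains every attribute of R2, so R1 ∩ R2 → R2. The join is lossless.

Yes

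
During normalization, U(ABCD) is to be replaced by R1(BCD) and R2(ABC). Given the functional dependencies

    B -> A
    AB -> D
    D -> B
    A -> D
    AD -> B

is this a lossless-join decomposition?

Yes

Common attributes: R1 ∩ R2 = {BC}.
Closure of {BC}: B → A applies, adding A; AB → D applies, adding D. So (BC)⁺ = {ABCD}.
This closure contains every attribute of R1, so R1 ∩ R2 → R1. The join is lossless.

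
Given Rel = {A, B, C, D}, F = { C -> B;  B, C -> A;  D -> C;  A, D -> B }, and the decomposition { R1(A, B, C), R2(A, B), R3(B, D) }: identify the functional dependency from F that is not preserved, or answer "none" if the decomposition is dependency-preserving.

Check D → C: no single fragment contains all of {C, D}, and the restricted closure of {D} across the fragments never reaches {C}.
C → B is preserved.
B, C → A is preserved.
A, D → B is preserved.

D -> C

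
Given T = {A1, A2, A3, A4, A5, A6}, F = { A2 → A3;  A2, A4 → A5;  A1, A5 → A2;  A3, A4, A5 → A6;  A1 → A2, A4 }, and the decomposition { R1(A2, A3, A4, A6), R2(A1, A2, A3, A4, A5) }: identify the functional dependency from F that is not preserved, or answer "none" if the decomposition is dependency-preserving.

Check A3, A4, A5 → A6: no single fragment contains all of {A3, A4, A5, A6}, and the restricted closure of {A3, A4, A5} across the fragments never reaches {A6}.
A2 → A3 is preserved.
A2, A4 → A5 is preserved.
A1, A5 → A2 is preserved.
A1 → A2, A4 is preserved.

A3, A4, A5 → A6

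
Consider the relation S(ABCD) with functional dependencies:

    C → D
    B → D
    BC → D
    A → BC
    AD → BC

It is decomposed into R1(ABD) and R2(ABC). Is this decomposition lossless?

Common attributes: R1 ∩ R2 = {AB}.
Closure of {AB}: B → D applies, adding D; A → BC applies, adding C. So (AB)⁺ = {ABCD}.
This closure contains every attribute of R1, so R1 ∩ R2 → R1. The join is lossless.

Yes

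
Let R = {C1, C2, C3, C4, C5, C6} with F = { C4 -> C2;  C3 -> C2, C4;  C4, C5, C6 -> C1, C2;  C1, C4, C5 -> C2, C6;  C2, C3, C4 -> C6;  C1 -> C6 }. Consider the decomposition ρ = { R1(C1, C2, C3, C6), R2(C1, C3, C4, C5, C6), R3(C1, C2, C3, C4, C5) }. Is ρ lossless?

Yes

Chase test. Columns are C1, C2, C3, C4, C5, C6; row i has aⱼ where attribute j ∈ Ri, else bᵢⱼ.
Initial tableau (one row per fragment):
  row 1: a1 a2 a3 b14 b15 a6
  row 2: a1 b22 a3 a4 a5 a6
  row 3: a1 a2 a3 a4 a5 b36
Rows 2 and 3 agree on C4; apply C4→C2 and equate their C2 entries.
Rows 1 and 2 agree on C3; apply C3→C2, C4 and equate their C2, C4 entries.
Rows 2 and 3 agree on C1, C4, C5; apply C1, C4, C5→C2, C6 and equate their C2, C6 entries.
Row 2 is now all distinguished symbols — the join is lossless.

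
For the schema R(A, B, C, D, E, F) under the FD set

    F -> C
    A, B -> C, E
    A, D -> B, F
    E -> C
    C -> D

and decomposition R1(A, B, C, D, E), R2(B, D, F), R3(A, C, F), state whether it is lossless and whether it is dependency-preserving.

Lossless test (chase): Rows 2 and 3 agree on F; apply F→C and equate their C entries. Rows 1 and 3 agree on C; apply C→D and equate their D entries. Rows 1 and 3 agree on A, D; apply A, D→B, F and equate their B, F entries. Rows 1 and 3 agree on A, B; apply A, B→C, E and equate their C, E entries. Row 1 is now all distinguished symbols — the join is lossless.
Dependency preservation: A, D → B, F is not contained in any single fragment, but the restricted closure of its left-hand side across the fragments still reaches the right-hand side; the remaining FDs each lie inside some fragment. All dependencies are preserved.

lossless and dependency-preserving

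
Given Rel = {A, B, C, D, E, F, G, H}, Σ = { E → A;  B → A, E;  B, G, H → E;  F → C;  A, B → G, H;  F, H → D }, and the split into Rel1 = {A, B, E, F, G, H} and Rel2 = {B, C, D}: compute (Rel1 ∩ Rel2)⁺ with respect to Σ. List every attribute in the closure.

A, B, E, G, H

Rel1 ∩ Rel2 = {B}.
B → A, E applies, adding A, E
A, B → G, H applies, adding G, H
Closure: {A, B, E, G, H}.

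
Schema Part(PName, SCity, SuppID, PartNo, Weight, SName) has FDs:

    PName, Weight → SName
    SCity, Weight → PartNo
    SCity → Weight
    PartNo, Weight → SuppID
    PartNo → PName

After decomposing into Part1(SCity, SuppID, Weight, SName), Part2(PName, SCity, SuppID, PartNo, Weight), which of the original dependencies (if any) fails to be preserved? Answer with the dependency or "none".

PName, Weight → SName

Check PName, Weight → SName: no single fragment contains all of {PName, Weight, SName}, and the restricted closure of {PName, Weight} across the fragments never reaches {SName}.
SCity, Weight → PartNo is preserved.
SCity → Weight is preserved.
PartNo, Weight → SuppID is preserved.
PartNo → PName is preserved.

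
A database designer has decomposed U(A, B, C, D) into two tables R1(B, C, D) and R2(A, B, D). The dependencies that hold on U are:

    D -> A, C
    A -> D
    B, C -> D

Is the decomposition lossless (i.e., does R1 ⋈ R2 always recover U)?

Common attributes: R1 ∩ R2 = {B, D}.
Closure of {B, D}: D → A, C applies, adding A, C. So (B, D)⁺ = {A, B, C, D}.
This closure contains every attribute of R1, so R1 ∩ R2 → R1. The join is lossless.

Yes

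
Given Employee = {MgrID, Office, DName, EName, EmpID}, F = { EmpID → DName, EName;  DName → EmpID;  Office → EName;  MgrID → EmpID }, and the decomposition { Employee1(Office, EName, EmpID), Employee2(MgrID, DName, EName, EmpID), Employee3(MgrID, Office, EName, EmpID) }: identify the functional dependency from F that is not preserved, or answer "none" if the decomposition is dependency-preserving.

EmpID → DName, EName lies within Employee2.
DName → EmpID lies within Employee2.
Office → EName lies within Employee1.
MgrID → EmpID lies within Employee2.
Every dependency is enforceable on the fragments, so the decomposition is dependency-preserving.

none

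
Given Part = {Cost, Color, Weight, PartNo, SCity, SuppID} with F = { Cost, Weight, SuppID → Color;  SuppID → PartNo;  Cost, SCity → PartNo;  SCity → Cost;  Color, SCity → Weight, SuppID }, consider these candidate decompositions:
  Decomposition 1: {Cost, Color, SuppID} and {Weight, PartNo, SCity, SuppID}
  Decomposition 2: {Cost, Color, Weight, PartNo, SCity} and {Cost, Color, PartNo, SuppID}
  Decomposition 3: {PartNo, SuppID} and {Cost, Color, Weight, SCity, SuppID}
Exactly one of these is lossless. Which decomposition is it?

Decomposition 3

Decomposition 1: common = {SuppID}, closure = {PartNo, SuppID} → lossy.
Decomposition 2: common = {Cost, Color, PartNo}, closure = {Cost, Color, PartNo} → lossy.
Decomposition 3: common = {SuppID}, closure = {PartNo, SuppID} → lossless.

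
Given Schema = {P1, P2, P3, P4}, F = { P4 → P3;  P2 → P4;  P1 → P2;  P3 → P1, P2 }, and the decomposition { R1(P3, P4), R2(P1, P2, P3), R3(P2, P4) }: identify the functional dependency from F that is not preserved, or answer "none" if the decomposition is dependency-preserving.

P4 → P3 lies within R1.
P2 → P4 lies within R3.
P1 → P2 lies within R2.
P3 → P1, P2 lies within R2.
Every dependency is enforceable on the fragments, so the decomposition is dependency-preserving.

none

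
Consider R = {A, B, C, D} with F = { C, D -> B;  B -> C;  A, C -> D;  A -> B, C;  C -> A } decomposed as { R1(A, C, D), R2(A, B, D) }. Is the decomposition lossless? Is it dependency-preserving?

lossless and dependency-preserving

Lossless test: (A, D)⁺ = {A, B, C, D}, which contains all of one fragment — lossless.
Dependency preservation: C, D → B; B → C; A → B, C are not contained in any single fragment, but the restricted closure of each left-hand side across the fragments still reaches the right-hand side; the remaining FDs each lie inside some fragment. All dependencies are preserved.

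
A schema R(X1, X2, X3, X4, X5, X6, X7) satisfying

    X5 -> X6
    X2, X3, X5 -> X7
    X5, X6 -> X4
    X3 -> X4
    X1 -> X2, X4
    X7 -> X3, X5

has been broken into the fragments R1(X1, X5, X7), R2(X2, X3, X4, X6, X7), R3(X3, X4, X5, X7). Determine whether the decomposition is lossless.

Chase test. Columns are X1, X2, X3, X4, X5, X6, X7; row i has aⱼ where attribute j ∈ Ri, else bᵢⱼ.
Initial tableau (one row per fragment):
  row 1: a1 b12 b13 b14 a5 b16 a7
  row 2: b21 a2 a3 a4 b25 a6 a7
  row 3: b31 b32 a3 a4 a5 b36 a7
Rows 1 and 3 agree on X5; apply X5→X6 and equate their X6 entries.
Rows 1 and 3 agree on X5, X6; apply X5, X6→X4 and equate their X4 entries.
Rows 1 and 2 agree on X7; apply X7→X3, X5 and equate their X3, X5 entries.
Rows 1 and 2 agree on X5; apply X5→X6 and equate their X6 entries.
No row becomes fully distinguished — the join is lossy.

No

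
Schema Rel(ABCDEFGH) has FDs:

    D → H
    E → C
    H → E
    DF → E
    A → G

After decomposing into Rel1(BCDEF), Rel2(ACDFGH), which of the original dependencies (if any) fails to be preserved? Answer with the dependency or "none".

Check H → E: no single fragment contains all of {EH}, and the restricted closure of {H} across the fragments never reaches {E}.
D → H is preserved.
E → C is preserved.
DF → E is preserved.
A → G is preserved.

H → E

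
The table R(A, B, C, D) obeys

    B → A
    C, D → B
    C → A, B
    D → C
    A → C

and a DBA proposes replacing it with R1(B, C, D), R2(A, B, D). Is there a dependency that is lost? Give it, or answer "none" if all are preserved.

B → A lies within R2.
C, D → B lies within R1.
C → A, B: restricted closure across fragments reaches A, B.
D → C lies within R1.
A → C: restricted closure across fragments reaches C.
Every dependency is enforceable on the fragments, so the decomposition is dependency-preserving.

none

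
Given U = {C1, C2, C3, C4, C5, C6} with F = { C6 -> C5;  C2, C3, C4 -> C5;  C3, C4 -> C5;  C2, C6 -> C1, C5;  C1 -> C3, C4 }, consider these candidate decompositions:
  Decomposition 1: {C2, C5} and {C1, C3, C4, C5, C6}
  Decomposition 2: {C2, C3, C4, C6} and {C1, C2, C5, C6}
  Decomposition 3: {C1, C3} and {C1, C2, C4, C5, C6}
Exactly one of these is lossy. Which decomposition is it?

Decomposition 1

Decomposition 1: common = {C5}, closure = {C5} → lossy.
Decomposition 2: common = {C2, C6}, closure = {C1, C2, C3, C4, C5, C6} → lossless.
Decomposition 3: common = {C1}, closure = {C1, C3, C4, C5} → lossless.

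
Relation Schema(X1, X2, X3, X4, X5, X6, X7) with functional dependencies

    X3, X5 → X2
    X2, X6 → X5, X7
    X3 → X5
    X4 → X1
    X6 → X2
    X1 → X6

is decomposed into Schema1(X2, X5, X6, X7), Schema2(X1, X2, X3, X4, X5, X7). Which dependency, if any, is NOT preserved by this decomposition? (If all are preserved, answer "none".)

X1 → X6

Check X1 → X6: no single fragment contains all of {X1, X6}, and the restricted closure of {X1} across the fragments never reaches {X6}.
X3, X5 → X2 is preserved.
X2, X6 → X5, X7 is preserved.
X3 → X5 is preserved.
X4 → X1 is preserved.
X6 → X2 is preserved.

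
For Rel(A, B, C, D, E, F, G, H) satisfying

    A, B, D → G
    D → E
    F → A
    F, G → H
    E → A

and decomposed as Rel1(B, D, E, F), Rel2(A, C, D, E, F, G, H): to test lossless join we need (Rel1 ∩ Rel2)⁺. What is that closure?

A, D, E, F

Rel1 ∩ Rel2 = {D, E, F}.
F → A applies, adding A
Closure: {A, D, E, F}.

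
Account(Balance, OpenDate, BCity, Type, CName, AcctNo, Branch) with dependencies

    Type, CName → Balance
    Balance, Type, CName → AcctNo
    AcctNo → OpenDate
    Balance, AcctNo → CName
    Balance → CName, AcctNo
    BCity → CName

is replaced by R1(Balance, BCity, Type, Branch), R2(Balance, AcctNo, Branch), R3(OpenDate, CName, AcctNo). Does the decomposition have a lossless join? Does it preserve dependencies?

Lossless test (chase): Rows 2 and 3 agree on AcctNo; apply AcctNo→OpenDate and equate their OpenDate entries. Rows 1 and 2 agree on Balance; apply Balance→CName, AcctNo and equate their CName, AcctNo entries. Rows 1 and 2 agree on AcctNo; apply AcctNo→OpenDate and equate their OpenDate entries. No row becomes fully distinguished — the join is lossy.
Dependency preservation: the restricted closure of {Type, CName} across the fragments never reaches {Balance}, so Type, CName → Balance cannot be enforced without a join — not preserved.

lossy and not dependency-preserving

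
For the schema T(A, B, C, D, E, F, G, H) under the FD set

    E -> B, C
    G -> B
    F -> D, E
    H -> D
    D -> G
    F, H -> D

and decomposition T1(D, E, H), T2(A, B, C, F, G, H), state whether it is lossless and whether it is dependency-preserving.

lossy and not dependency-preserving

Lossless test: (H)⁺ = {B, D, G, H}, which is a superkey of neither fragment — lossy.
Dependency preservation: the restricted closure of {E} across the fragments never reaches {B, C}, so E → B, C cannot be enforced without a join — not preserved.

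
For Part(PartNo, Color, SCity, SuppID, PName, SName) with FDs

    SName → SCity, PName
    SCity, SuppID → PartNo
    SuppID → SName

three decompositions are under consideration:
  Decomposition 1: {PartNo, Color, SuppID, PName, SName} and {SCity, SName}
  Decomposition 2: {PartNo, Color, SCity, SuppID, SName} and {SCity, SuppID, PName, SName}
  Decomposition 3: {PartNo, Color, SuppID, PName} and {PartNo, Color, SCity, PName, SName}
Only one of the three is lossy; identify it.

Decomposition 3

Decomposition 1: common = {SName}, closure = {SCity, PName, SName} → lossless.
Decomposition 2: common = {SCity, SuppID, SName}, closure = {PartNo, SCity, SuppID, PName, SName} → lossless.
Decomposition 3: common = {PartNo, Color, PName}, closure = {PartNo, Color, PName} → lossy.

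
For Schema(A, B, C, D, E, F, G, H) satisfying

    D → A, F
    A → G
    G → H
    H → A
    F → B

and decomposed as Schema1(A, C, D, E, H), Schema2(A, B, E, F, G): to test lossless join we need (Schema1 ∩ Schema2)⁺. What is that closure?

Schema1 ∩ Schema2 = {A, E}.
A → G applies, adding G
G → H applies, adding H
Closure: {A, E, G, H}.

A, E, G, H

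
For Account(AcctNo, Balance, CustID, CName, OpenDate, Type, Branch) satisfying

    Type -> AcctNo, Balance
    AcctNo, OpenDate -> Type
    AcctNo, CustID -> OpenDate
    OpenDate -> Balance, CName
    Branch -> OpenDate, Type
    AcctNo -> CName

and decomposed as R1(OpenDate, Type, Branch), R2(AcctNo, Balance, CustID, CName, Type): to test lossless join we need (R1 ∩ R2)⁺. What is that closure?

R1 ∩ R2 = {Type}.
Type → AcctNo, Balance applies, adding AcctNo, Balance
AcctNo → CName applies, adding CName
Closure: {AcctNo, Balance, CName, Type}.

AcctNo, Balance, CName, Type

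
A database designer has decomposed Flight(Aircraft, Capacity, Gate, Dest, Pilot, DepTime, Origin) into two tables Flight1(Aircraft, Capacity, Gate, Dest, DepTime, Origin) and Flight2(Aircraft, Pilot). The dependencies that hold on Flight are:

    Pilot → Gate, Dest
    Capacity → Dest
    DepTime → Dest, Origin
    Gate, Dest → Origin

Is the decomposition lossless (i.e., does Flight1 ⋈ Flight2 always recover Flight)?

No

Common attributes: Flight1 ∩ Flight2 = {Aircraft}.
No dependency enlarges {Aircraft}, so (Aircraft)⁺ = {Aircraft}.
The closure contains neither all of Flight1 = {Aircraft, Capacity, Gate, Dest, DepTime, Origin} nor all of Flight2 = {Aircraft, Pilot}, so the common attributes are not a superkey of either fragment. The join is lossy.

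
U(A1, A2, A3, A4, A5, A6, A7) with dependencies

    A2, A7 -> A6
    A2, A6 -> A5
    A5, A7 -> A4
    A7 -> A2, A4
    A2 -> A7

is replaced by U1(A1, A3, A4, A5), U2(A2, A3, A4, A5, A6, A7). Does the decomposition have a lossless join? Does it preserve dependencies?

lossy but dependency-preserving

Lossless test: (A3, A4, A5)⁺ = {A3, A4, A5}, which is a superkey of neither fragment — lossy.
Dependency preservation: every FD's attributes lie within a single fragment, so each can be enforced locally — preserved.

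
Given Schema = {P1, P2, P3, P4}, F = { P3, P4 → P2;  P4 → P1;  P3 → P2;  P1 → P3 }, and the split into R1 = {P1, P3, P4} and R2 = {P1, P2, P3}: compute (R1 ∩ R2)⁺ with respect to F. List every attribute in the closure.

P1, P2, P3

R1 ∩ R2 = {P1, P3}.
P3 → P2 applies, adding P2
Closure: {P1, P2, P3}.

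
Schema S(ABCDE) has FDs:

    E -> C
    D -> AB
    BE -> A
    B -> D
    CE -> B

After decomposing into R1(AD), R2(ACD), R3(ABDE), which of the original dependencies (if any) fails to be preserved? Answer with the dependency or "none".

E -> C

Check E → C: no single fragment contains all of {CE}, and the restricted closure of {E} across the fragments never reaches {C}.
D → AB is preserved.
BE → A is preserved.
B → D is preserved.
CE → B is preserved.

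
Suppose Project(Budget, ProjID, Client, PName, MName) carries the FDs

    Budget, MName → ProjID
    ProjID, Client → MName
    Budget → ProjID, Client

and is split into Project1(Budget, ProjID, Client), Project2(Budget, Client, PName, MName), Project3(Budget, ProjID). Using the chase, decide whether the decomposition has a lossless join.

Yes

Chase test. Columns are Budget, ProjID, Client, PName, MName; row i has aⱼ where attribute j ∈ Projecti, else bᵢⱼ.
Initial tableau (one row per fragment):
  row 1: a1 a2 a3 b14 b15
  row 2: a1 b22 a3 a4 a5
  row 3: a1 a2 b33 b34 b35
Rows 1 and 2 agree on Budget; apply Budget→ProjID, Client and equate their ProjID, Client entries.
Rows 1 and 3 agree on Budget; apply Budget→ProjID, Client and equate their ProjID, Client entries.
Rows 1 and 2 agree on ProjID, Client; apply ProjID, Client→MName and equate their MName entries.
Rows 1 and 3 agree on ProjID, Client; apply ProjID, Client→MName and equate their MName entries.
Row 2 is now all distinguished symbols — the join is lossless.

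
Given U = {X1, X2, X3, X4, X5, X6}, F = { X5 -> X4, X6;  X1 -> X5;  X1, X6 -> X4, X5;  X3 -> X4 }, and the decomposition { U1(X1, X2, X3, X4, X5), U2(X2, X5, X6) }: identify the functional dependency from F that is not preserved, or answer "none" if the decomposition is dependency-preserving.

X5 → X4, X6: restricted closure across fragments reaches X4, X6.
X1 → X5 lies within U1.
X1, X6 → X4, X5: restricted closure across fragments reaches X4, X5.
X3 → X4 lies within U1.
Every dependency is enforceable on the fragments, so the decomposition is dependency-preserving.

none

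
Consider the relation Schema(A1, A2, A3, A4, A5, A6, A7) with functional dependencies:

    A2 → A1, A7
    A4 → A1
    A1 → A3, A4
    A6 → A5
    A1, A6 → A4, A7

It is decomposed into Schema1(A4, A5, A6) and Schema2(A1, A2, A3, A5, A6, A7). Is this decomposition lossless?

No

Common attributes: Schema1 ∩ Schema2 = {A5, A6}.
No dependency enlarges {A5, A6}, so (A5, A6)⁺ = {A5, A6}.
The closure contains neither all of Schema1 = {A4, A5, A6} nor all of Schema2 = {A1, A2, A3, A5, A6, A7}, so the common attributes are not a superkey of either fragment. The join is lossy.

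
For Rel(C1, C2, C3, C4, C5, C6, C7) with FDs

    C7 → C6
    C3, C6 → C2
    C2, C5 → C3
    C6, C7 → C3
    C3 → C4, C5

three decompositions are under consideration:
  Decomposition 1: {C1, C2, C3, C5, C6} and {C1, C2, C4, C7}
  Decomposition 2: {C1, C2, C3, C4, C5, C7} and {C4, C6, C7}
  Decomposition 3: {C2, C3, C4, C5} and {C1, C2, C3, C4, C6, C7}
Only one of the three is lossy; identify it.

Decomposition 1: common = {C1, C2}, closure = {C1, C2} → lossy.
Decomposition 2: common = {C4, C7}, closure = {C2, C3, C4, C5, C6, C7} → lossless.
Decomposition 3: common = {C2, C3, C4}, closure = {C2, C3, C4, C5} → lossless.

Decomposition 1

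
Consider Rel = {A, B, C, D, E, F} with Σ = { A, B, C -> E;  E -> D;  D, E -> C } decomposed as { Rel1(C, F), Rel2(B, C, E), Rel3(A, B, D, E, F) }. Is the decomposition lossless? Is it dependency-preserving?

Lossless test (chase): Rows 2 and 3 agree on E; apply E→D and equate their D entries. Rows 2 and 3 agree on D, E; apply D, E→C and equate their C entries. Row 3 is now all distinguished symbols — the join is lossless.
Dependency preservation: the restricted closure of {A, B, C} across the fragments never reaches {E}, so A, B, C → E cannot be enforced without a join — not preserved.

lossless but not dependency-preserving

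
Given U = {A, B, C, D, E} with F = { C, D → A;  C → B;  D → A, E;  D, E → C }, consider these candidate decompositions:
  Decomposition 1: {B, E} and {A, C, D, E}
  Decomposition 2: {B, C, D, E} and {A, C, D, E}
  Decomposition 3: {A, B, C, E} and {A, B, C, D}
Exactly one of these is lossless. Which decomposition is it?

Decomposition 1: common = {E}, closure = {E} → lossy.
Decomposition 2: common = {C, D, E}, closure = {A, B, C, D, E} → lossless.
Decomposition 3: common = {A, B, C}, closure = {A, B, C} → lossy.

Decomposition 2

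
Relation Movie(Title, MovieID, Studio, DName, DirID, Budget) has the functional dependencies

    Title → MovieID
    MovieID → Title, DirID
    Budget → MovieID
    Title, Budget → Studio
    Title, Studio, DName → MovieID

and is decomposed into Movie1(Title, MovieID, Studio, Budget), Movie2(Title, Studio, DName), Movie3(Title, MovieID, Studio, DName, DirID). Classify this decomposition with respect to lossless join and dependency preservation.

Lossless test (chase): Rows 1 and 2 agree on Title; apply Title→MovieID and equate their MovieID entries. Rows 1 and 2 agree on MovieID; apply MovieID→Title, DirID and equate their Title, DirID entries. Rows 1 and 3 agree on MovieID; apply MovieID→Title, DirID and equate their Title, DirID entries. No row becomes fully distinguished — the join is lossy.
Dependency preservation: every FD's attributes lie within a single fragment, so each can be enforced locally — preserved.

lossy but dependency-preserving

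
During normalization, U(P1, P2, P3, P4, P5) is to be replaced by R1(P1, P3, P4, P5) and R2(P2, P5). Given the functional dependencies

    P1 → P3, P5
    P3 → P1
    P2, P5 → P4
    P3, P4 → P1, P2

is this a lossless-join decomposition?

Common attributes: R1 ∩ R2 = {P5}.
No dependency enlarges {P5}, so (P5)⁺ = {P5}.
The closure contains neither all of R1 = {P1, P3, P4, P5} nor all of R2 = {P2, P5}, so the common attributes are not a superkey of either fragment. The join is lossy.

No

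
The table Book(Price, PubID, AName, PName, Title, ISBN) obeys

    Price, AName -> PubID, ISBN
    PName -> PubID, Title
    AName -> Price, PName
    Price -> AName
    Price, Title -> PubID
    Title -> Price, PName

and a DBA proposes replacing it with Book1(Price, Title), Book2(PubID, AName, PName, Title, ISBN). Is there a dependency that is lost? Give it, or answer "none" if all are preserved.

Price, AName → PubID, ISBN: restricted closure across fragments reaches PubID, ISBN.
PName → PubID, Title lies within Book2.
AName → Price, PName: restricted closure across fragments reaches Price, PName.
Price → AName: restricted closure across fragments reaches AName.
Price, Title → PubID: restricted closure across fragments reaches PubID.
Title → Price, PName: restricted closure across fragments reaches Price, PName.
Every dependency is enforceable on the fragments, so the decomposition is dependency-preserving.

none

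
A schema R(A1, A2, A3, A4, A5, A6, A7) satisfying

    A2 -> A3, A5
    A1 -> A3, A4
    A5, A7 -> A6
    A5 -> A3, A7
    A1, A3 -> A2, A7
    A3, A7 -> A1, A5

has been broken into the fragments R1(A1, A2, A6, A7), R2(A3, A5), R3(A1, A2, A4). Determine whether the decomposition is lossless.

Chase test. Columns are A1, A2, A3, A4, A5, A6, A7; row i has aⱼ where attribute j ∈ Ri, else bᵢⱼ.
Initial tableau (one row per fragment):
  row 1: a1 a2 b13 b14 b15 a6 a7
  row 2: b21 b22 a3 b24 a5 b26 b27
  row 3: a1 a2 b33 a4 b35 b36 b37
Rows 1 and 3 agree on A2; apply A2→A3, A5 and equate their A3, A5 entries.
Rows 1 and 3 agree on A1; apply A1→A3, A4 and equate their A3, A4 entries.
Rows 1 and 3 agree on A5; apply A5→A3, A7 and equate their A3, A7 entries.
Rows 1 and 3 agree on A5, A7; apply A5, A7→A6 and equate their A6 entries.
No row becomes fully distinguished — the join is lossy.

No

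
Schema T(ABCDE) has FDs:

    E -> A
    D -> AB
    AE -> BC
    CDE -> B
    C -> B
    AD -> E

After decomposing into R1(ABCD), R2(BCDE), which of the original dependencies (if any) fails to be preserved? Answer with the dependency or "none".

Check E → A: no single fragment contains all of {AE}, and the restricted closure of {E} across the fragments never reaches {A}.
D → AB is preserved.
AE → BC is preserved.
CDE → B is preserved.
C → B is preserved.
AD → E is preserved.

E -> A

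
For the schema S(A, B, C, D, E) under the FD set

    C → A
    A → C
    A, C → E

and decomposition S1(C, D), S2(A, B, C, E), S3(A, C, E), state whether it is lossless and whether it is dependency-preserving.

lossy but dependency-preserving

Lossless test (chase): Rows 1 and 2 agree on C; apply C→A and equate their A entries. Rows 1 and 2 agree on A, C; apply A, C→E and equate their E entries. No row becomes fully distinguished — the join is lossy.
Dependency preservation: every FD's attributes lie within a single fragment, so each can be enforced locally — preserved.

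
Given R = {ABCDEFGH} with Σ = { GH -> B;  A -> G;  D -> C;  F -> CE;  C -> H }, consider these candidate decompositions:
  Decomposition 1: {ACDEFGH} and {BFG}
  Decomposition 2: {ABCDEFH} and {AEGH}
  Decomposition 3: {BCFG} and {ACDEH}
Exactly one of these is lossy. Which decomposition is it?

Decomposition 3

Decomposition 1: common = {FG}, closure = {BCEFGH} → lossless.
Decomposition 2: common = {AEH}, closure = {ABEGH} → lossless.
Decomposition 3: common = {C}, closure = {CH} → lossy.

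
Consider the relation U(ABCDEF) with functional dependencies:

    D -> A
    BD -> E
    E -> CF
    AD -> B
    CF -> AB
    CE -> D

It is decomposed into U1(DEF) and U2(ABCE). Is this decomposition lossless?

Yes

Common attributes: U1 ∩ U2 = {E}.
Closure of {E}: E → CF applies, adding CF; CF → AB applies, adding AB; CE → D applies, adding D. So (E)⁺ = {ABCDEF}.
This closure contains every attribute of U1, so U1 ∩ U2 → U1. The join is lossless.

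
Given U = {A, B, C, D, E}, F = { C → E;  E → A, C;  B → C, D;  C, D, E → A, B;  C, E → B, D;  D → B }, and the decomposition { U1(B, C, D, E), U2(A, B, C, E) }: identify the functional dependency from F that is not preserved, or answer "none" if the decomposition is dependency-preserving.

C → E lies within U1.
E → A, C lies within U2.
B → C, D lies within U1.
C, D, E → A, B: restricted closure across fragments reaches A, B.
C, E → B, D lies within U1.
D → B lies within U1.
Every dependency is enforceable on the fragments, so the decomposition is dependency-preserving.

none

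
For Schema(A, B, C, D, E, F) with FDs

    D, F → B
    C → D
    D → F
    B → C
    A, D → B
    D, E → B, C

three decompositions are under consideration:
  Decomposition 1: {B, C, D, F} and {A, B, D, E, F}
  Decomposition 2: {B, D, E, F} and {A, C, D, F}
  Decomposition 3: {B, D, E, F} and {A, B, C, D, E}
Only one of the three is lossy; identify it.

Decomposition 1: common = {B, D, F}, closure = {B, C, D, F} → lossless.
Decomposition 2: common = {D, F}, closure = {B, C, D, F} → lossy.
Decomposition 3: common = {B, D, E}, closure = {B, C, D, E, F} → lossless.

Decomposition 2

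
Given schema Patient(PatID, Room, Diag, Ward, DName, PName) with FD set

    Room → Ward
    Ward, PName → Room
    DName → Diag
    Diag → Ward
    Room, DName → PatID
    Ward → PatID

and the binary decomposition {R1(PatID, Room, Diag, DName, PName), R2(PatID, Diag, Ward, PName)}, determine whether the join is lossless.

Yes

Common attributes: R1 ∩ R2 = {PatID, Diag, PName}.
Closure of {PatID, Diag, PName}: Diag → Ward applies, adding Ward; Ward, PName → Room applies, adding Room. So (PatID, Diag, PName)⁺ = {PatID, Room, Diag, Ward, PName}.
This closure contains every attribute of R2, so R1 ∩ R2 → R2. The join is lossless.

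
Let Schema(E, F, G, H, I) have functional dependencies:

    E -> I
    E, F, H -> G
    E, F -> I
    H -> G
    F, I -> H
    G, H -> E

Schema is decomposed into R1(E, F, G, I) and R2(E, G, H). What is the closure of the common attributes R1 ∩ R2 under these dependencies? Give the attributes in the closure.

R1 ∩ R2 = {E, G}.
E → I applies, adding I
Closure: {E, G, I}.

E, G, I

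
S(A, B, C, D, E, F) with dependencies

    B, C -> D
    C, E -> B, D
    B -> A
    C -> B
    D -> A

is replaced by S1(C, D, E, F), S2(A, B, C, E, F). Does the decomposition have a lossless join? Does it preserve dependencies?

Lossless test: (C, E, F)⁺ = {A, B, C, D, E, F}, which contains all of one fragment — lossless.
Dependency preservation: the restricted closure of {D} across the fragments never reaches {A}, so D → A cannot be enforced without a join — not preserved.

lossless but not dependency-preserving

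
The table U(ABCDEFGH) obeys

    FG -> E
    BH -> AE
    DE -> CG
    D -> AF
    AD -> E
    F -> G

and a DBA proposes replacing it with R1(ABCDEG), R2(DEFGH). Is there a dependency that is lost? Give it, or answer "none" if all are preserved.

Check BH → AE: no single fragment contains all of {ABEH}, and the restricted closure of {BH} across the fragments never reaches {AE}.
FG → E is preserved.
DE → CG is preserved.
D → AF is preserved.
AD → E is preserved.
F → G is preserved.

BH -> AE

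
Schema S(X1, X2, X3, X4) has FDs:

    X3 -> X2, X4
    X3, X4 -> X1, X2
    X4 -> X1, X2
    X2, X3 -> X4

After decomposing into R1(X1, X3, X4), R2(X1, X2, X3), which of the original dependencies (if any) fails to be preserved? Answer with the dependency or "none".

Check X4 → X1, X2: no single fragment contains all of {X1, X2, X4}, and the restricted closure of {X4} across the fragments never reaches {X1, X2}.
X3 → X2, X4 is preserved.
X3, X4 → X1, X2 is preserved.
X2, X3 → X4 is preserved.

X4 -> X1, X2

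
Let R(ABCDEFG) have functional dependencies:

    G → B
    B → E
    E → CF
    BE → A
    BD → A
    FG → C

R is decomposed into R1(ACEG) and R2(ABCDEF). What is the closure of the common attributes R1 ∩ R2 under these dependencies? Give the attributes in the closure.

R1 ∩ R2 = {ACE}.
E → CF applies, adding F
Closure: {ACEF}.

ACEF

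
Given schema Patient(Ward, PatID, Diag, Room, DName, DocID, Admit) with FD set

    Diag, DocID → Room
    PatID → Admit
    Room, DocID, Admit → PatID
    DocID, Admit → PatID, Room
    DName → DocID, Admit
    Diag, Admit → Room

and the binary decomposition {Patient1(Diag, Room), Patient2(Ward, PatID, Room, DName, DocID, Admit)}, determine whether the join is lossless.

No

Common attributes: Patient1 ∩ Patient2 = {Room}.
No dependency enlarges {Room}, so (Room)⁺ = {Room}.
The closure contains neither all of Patient1 = {Diag, Room} nor all of Patient2 = {Ward, PatID, Room, DName, DocID, Admit}, so the common attributes are not a superkey of either fragment. The join is lossy.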